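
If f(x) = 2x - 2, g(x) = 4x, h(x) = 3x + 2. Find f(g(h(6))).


h(6) = 20
g(20) = 80
f(80) = 158

158


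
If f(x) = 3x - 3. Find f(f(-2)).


f(-2) = -9
f(-9) = -30

-30


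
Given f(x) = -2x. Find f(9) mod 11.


4


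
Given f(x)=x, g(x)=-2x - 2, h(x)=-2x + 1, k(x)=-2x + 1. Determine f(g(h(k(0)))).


k(0) = 1
h(1) = -1
g(-1) = 0
f(0) = 0

0


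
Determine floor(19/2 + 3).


19/2 = 9.5
9.5 + 3 = 12.5
floor(12.5) = 12

12


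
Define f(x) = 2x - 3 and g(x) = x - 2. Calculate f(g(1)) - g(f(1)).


f(g(1)) = -5
g(f(1)) = -3
Difference = -2

-2


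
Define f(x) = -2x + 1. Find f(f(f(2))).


f(2) = -3
f(-3) = 7
f(7) = -13

-13


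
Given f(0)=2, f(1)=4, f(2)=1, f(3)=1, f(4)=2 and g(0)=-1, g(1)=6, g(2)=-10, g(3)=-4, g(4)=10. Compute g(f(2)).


f(2) = 1
g(1) = 6

6


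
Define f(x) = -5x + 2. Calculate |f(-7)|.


f(-7) = 37
|37| = 37

37


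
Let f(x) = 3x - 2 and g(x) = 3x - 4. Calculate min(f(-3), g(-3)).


f(-3) = -11
g(-3) = -13
min = -13

-13


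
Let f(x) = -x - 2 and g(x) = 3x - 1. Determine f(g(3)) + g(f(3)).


f(g(3)) = -10
g(f(3)) = -16
Sum = -26

-26


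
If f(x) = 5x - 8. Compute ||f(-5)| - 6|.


f(-5) = -33
|-33| = 33
|33 - 6| = 27

27


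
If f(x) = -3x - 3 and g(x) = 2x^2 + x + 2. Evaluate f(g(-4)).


-93


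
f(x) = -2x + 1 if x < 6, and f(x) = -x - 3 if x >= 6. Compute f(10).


10 satisfies x >= 6
f(10) = -13

-13


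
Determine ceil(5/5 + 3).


5/5 = 1
1 + 3 = 4
ceil(4) = 4

4


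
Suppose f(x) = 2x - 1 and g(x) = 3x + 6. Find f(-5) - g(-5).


f(-5) = -11
g(-5) = -9
Difference = -2

-2


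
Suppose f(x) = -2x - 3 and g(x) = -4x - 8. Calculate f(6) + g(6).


f(6) = -15
g(6) = -32
Sum = -47

-47


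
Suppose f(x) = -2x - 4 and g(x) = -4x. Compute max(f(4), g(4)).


f(4) = -12
g(4) = -16
max = -12

-12


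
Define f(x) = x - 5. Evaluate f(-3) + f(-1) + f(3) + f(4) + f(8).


f(-3) = -8
f(-1) = -6
f(3) = -2
f(4) = -1
f(8) = 3
Sum = -14

-14


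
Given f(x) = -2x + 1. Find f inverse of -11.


Solve -2x + 1 = -11
x = (-11 - 1) / (-2) = 6

6


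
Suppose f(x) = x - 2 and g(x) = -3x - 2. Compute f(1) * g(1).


f(1) = -1
g(1) = -5
Product = 5

5


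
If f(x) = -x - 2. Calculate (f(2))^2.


f(2) = -4
(-4)^2 = 16

16


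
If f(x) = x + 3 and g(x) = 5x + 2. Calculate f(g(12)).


g(12) = 62
f(62) = 65

65


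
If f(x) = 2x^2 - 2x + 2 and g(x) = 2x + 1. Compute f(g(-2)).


g(-2) = -3
f(-3) = 2*(-3)^2 - 2*(-3) + 2 = 26

26


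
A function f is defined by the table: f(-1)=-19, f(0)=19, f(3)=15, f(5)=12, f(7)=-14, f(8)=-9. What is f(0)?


Reading from the table at x = 0

19


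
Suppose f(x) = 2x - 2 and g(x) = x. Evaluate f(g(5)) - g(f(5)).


f(g(5)) = 8
g(f(5)) = 8
Difference = 0

0


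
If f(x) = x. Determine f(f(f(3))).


f(3) = 3
f(3) = 3
f(3) = 3

3


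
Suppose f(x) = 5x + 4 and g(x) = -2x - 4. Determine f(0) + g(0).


0


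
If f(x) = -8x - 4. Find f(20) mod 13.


5


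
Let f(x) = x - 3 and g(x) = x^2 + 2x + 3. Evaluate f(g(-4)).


g(-4) = 11
f(11) = 8

8


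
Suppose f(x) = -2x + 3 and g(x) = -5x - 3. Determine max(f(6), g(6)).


f(6) = -9
g(6) = -33
max = -9

-9


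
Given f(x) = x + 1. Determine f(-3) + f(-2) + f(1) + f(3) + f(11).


f(-3) = -2
f(-2) = -1
f(1) = 2
f(3) = 4
f(11) = 12
Sum = 15

15


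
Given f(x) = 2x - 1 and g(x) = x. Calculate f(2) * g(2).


f(2) = 3
g(2) = 2
Product = 6

6


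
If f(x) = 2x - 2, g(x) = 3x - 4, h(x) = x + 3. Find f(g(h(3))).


h(3) = 6
g(6) = 14
f(14) = 26

26


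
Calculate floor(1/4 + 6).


1/4 = 0.25
0.25 + 6 = 6.25
floor(6.25) = 6

6


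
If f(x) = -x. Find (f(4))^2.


f(4) = -4
(-4)^2 = 16

16


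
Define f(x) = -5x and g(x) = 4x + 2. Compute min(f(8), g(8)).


f(8) = -40
g(8) = 34
min = -40

-40


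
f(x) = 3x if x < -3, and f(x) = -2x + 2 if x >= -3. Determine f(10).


10 satisfies x >= -3
f(10) = -18

-18


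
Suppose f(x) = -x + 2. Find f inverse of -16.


18


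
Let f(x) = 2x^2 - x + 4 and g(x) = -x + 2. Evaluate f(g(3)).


g(3) = -1
f(-1) = 2*(-1)^2 - 1*(-1) + 4 = 7

7


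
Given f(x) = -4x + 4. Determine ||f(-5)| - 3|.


f(-5) = 24
|24| = 24
|24 - 3| = 21

21


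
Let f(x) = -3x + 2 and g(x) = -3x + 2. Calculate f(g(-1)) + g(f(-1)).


f(g(-1)) = -13
g(f(-1)) = -13
Sum = -26

-26


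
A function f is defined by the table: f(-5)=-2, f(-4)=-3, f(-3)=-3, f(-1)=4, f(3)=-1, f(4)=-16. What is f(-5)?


Reading from the table at x = -5

-2


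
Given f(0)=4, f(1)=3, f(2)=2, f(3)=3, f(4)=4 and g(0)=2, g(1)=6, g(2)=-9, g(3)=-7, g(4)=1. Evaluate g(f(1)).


f(1) = 3
g(3) = -7

-7


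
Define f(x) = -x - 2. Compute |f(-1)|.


f(-1) = -1
|-1| = 1

1


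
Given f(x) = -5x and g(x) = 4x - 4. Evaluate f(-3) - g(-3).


f(-3) = 15
g(-3) = -16
Difference = 31

31


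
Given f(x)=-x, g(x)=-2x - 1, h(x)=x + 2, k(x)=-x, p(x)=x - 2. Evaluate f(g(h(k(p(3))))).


p(3) = 1
k(1) = -1
h(-1) = 1
g(1) = -3
f(-3) = 3

3


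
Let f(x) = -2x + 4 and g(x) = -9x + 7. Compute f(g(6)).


g(6) = -47
f(-47) = 98

98


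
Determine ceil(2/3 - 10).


2/3 = 0.6667
0.6667 - 10 = -9.3333
ceil(-9.3333) = -9

-9


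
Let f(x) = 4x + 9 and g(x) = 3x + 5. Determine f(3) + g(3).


f(3) = 21
g(3) = 14
Sum = 35

35


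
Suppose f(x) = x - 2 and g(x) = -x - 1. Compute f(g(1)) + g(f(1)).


f(g(1)) = -4
g(f(1)) = 0
Sum = -4

-4


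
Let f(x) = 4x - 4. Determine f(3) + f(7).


f(3) = 8
f(7) = 24
Sum = 32

32


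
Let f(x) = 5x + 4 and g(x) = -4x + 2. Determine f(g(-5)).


g(-5) = 22
f(22) = 114

114


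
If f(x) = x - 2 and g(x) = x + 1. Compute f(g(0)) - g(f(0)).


0


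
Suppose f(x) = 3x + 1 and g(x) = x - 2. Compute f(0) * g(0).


f(0) = 1
g(0) = -2
Product = -2

-2


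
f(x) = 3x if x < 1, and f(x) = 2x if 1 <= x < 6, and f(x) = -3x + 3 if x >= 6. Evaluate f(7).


-18


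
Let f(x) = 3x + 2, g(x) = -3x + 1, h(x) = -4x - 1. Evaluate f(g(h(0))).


h(0) = -1
g(-1) = 4
f(4) = 14

14


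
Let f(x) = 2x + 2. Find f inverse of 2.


Solve 2x + 2 = 2
x = (2 - 2) / 2 = 0

0


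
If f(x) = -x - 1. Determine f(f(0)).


f(0) = -1
f(-1) = 0

0


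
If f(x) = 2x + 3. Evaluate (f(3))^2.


f(3) = 9
(9)^2 = 81

81


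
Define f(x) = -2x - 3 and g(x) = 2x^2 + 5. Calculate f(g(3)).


g(3) = 23
f(23) = -49

-49


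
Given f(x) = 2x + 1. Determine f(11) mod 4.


f(11) = 23
23 mod 4 = 3

3


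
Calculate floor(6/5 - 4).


6/5 = 1.2
1.2 - 4 = -2.8
floor(-2.8) = -3

-3


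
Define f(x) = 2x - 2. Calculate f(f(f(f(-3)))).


f(-3) = -8
f(-8) = -18
f(-18) = -38
f(-38) = -78

-78


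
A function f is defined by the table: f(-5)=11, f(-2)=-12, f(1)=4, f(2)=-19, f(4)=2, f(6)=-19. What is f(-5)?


Reading from the table at x = -5

11


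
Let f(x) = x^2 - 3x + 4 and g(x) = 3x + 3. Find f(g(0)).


g(0) = 3
f(3) = 1*(3)^2 - 3*(3) + 4 = 4

4


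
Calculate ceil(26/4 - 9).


26/4 = 6.5
6.5 - 9 = -2.5
ceil(-2.5) = -2

-2


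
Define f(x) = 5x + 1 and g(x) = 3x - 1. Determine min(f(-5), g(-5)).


-24


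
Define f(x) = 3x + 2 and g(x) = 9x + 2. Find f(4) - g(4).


-24


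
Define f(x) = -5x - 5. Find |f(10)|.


f(10) = -55
|-55| = 55

55


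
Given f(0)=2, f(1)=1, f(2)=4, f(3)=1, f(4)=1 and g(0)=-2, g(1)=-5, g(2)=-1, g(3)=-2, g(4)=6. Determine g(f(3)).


f(3) = 1
g(1) = -5

-5


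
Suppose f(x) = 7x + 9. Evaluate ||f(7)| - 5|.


f(7) = 58
|58| = 58
|58 - 5| = 53

53


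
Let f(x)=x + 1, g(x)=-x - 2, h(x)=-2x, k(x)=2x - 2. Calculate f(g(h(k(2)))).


k(2) = 2
h(2) = -4
g(-4) = 2
f(2) = 3

3


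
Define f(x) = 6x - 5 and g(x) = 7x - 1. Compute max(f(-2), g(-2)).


f(-2) = -17
g(-2) = -15
max = -15

-15


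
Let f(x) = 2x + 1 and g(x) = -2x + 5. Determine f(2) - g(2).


f(2) = 5
g(2) = 1
Difference = 4

4


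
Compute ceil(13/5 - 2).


1


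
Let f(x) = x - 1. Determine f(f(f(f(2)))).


f(2) = 1
f(1) = 0
f(0) = -1
f(-1) = -2

-2


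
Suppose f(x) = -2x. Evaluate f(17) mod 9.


f(17) = -34
-34 mod 9 = 2

2


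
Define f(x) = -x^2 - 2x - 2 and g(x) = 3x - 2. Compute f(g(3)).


g(3) = 7
f(7) = (-1)*(7)^2 - 2*(7) - 2 = -65

-65


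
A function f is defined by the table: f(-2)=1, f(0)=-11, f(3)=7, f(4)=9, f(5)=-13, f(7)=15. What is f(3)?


7


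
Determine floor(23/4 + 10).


23/4 = 5.75
5.75 + 10 = 15.75
floor(15.75) = 15

15


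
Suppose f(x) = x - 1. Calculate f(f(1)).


f(1) = 0
f(0) = -1

-1


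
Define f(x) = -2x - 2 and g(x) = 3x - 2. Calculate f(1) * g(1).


f(1) = -4
g(1) = 1
Product = -4

-4


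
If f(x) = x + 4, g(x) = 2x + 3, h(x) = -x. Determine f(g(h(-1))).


h(-1) = 1
g(1) = 5
f(5) = 9

9


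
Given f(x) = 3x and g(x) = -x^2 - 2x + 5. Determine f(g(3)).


g(3) = -10
f(-10) = -30

-30


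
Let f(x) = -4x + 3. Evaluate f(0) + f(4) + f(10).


f(0) = 3
f(4) = -13
f(10) = -37
Sum = -47

-47


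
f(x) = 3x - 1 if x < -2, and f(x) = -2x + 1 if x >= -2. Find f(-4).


-13


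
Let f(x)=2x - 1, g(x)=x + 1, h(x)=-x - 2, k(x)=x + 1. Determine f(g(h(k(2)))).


-9


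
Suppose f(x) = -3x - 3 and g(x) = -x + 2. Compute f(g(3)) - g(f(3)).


f(g(3)) = 0
g(f(3)) = 14
Difference = -14

-14


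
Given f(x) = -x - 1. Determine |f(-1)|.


f(-1) = 0
|0| = 0

0


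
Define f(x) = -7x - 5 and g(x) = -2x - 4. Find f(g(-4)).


g(-4) = 4
f(4) = -33

-33


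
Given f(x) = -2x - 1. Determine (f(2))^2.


f(2) = -5
(-5)^2 = 25

25


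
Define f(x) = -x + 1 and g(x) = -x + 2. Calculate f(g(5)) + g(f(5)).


f(g(5)) = 4
g(f(5)) = 6
Sum = 10

10


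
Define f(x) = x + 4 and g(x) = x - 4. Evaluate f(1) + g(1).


f(1) = 5
g(1) = -3
Sum = 2

2


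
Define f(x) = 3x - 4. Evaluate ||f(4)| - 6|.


f(4) = 8
|8| = 8
|8 - 6| = 2

2


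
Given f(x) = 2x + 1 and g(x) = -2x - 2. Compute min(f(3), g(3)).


f(3) = 7
g(3) = -8
min = -8

-8


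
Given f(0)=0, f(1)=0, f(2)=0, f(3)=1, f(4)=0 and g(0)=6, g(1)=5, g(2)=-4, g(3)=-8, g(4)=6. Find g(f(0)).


f(0) = 0
g(0) = 6

6


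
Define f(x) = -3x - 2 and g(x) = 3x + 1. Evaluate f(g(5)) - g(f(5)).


f(g(5)) = -50
g(f(5)) = -50
Difference = 0

0


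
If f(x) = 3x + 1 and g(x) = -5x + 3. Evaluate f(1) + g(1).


f(1) = 4
g(1) = -2
Sum = 2

2


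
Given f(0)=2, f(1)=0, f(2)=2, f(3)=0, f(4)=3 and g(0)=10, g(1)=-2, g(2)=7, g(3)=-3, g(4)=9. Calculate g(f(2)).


f(2) = 2
g(2) = 7

7


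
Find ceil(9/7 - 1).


9/7 = 1.2857
1.2857 - 1 = 0.2857
ceil(0.2857) = 1

1


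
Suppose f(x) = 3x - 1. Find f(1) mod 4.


f(1) = 2
2 mod 4 = 2

2


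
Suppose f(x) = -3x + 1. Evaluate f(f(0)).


f(0) = 1
f(1) = -2

-2


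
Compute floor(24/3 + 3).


24/3 = 8
8 + 3 = 11
floor(11) = 11

11


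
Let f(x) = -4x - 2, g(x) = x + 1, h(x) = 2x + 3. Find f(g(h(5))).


h(5) = 13
g(13) = 14
f(14) = -58

-58


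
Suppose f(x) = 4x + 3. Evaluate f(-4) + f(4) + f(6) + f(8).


f(-4) = -13
f(4) = 19
f(6) = 27
f(8) = 35
Sum = 68

68


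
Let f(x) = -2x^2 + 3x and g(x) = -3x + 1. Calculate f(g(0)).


g(0) = 1
f(1) = (-2)*(1)^2 + 3*(1) = 1

1


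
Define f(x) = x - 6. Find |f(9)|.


f(9) = 3
|3| = 3

3


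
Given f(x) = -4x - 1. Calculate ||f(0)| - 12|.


11


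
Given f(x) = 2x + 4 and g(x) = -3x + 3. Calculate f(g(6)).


g(6) = -15
f(-15) = -26

-26


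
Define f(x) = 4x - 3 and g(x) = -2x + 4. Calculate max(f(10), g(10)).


f(10) = 37
g(10) = -16
max = 37

37


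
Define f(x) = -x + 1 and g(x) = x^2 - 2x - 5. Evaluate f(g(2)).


6


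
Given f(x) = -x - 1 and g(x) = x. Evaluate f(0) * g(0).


f(0) = -1
g(0) = 0
Product = 0

0


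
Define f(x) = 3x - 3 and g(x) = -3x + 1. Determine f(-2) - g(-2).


f(-2) = -9
g(-2) = 7
Difference = -16

-16


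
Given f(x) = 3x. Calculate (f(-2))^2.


36


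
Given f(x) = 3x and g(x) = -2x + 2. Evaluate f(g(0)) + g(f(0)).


f(g(0)) = 6
g(f(0)) = 2
Sum = 8

8


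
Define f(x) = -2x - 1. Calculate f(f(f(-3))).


f(-3) = 5
f(5) = -11
f(-11) = 21

21


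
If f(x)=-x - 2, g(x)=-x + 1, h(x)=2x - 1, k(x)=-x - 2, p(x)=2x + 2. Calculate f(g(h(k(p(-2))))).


p(-2) = -2
k(-2) = 0
h(0) = -1
g(-1) = 2
f(2) = -4

-4


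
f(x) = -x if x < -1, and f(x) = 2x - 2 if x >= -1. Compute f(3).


3 satisfies x >= -1
f(3) = 4

4


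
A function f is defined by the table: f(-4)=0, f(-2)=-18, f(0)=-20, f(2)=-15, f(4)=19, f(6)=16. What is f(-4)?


Reading from the table at x = -4

0


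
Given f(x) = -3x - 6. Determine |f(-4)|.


f(-4) = 6
|6| = 6

6


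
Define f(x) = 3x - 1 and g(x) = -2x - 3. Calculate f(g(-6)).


g(-6) = 9
f(9) = 26

26


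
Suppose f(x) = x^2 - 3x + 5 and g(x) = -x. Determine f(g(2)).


g(2) = -2
f(-2) = 1*(-2)^2 - 3*(-2) + 5 = 15

15


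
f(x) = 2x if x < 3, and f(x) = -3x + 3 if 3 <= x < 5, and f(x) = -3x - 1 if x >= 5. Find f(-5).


-5 satisfies x < 3
f(-5) = -10

-10


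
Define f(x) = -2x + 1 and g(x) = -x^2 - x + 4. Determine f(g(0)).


g(0) = 4
f(4) = -7

-7


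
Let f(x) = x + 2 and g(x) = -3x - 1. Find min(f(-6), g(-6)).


f(-6) = -4
g(-6) = 17
min = -4

-4


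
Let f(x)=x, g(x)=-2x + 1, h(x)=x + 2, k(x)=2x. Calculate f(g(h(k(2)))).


k(2) = 4
h(4) = 6
g(6) = -11
f(-11) = -11

-11


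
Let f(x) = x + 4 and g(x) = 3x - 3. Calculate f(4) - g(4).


f(4) = 8
g(4) = 9
Difference = -1

-1


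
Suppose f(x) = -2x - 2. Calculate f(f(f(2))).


f(2) = -6
f(-6) = 10
f(10) = -22

-22


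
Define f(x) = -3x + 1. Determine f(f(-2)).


-20


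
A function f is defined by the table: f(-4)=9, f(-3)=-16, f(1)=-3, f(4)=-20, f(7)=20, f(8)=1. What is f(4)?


-20


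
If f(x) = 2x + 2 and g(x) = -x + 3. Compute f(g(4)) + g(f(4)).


f(g(4)) = 0
g(f(4)) = -7
Sum = -7

-7


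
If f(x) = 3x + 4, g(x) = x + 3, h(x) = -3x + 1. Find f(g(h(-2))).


h(-2) = 7
g(7) = 10
f(10) = 34

34


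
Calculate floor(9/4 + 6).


9/4 = 2.25
2.25 + 6 = 8.25
floor(8.25) = 8

8


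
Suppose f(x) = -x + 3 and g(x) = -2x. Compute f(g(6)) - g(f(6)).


9


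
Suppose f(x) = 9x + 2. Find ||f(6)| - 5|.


f(6) = 56
|56| = 56
|56 - 5| = 51

51


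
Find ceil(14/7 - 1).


14/7 = 2
2 - 1 = 1
ceil(1) = 1

1


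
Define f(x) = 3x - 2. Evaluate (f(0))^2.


4


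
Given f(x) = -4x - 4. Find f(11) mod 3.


f(11) = -48
-48 mod 3 = 0

0


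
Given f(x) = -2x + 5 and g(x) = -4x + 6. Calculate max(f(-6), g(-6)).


30


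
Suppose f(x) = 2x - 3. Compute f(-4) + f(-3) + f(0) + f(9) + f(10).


f(-4) = -11
f(-3) = -9
f(0) = -3
f(9) = 15
f(10) = 17
Sum = 9

9


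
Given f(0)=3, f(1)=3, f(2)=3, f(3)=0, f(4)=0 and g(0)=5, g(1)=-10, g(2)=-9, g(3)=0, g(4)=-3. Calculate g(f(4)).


f(4) = 0
g(0) = 5

5


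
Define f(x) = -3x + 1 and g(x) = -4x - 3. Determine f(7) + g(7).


f(7) = -20
g(7) = -31
Sum = -51

-51


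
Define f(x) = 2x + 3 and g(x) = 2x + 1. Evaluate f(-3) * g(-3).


f(-3) = -3
g(-3) = -5
Product = 15

15


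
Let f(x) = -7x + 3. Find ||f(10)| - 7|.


f(10) = -67
|-67| = 67
|67 - 7| = 60

60


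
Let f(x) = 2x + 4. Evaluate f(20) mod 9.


f(20) = 44
44 mod 9 = 8

8


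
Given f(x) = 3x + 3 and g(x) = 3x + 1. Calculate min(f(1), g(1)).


f(1) = 6
g(1) = 4
min = 4

4


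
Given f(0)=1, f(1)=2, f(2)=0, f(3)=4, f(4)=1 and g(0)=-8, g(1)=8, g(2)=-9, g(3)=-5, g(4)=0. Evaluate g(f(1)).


f(1) = 2
g(2) = -9

-9


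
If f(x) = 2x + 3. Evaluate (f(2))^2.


49


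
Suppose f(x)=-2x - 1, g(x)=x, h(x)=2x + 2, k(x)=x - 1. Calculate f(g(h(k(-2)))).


7


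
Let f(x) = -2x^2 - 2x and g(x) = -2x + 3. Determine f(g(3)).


g(3) = -3
f(-3) = (-2)*(-3)^2 - 2*(-3) = -12

-12


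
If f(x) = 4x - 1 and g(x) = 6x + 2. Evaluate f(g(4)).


g(4) = 26
f(26) = 103

103


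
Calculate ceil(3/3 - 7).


3/3 = 1
1 - 7 = -6
ceil(-6) = -6

-6


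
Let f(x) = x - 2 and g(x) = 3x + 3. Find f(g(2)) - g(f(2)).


f(g(2)) = 7
g(f(2)) = 3
Difference = 4

4


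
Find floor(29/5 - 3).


29/5 = 5.8
5.8 - 3 = 2.8
floor(2.8) = 2

2


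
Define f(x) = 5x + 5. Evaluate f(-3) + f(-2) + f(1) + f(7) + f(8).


f(-3) = -10
f(-2) = -5
f(1) = 10
f(7) = 40
f(8) = 45
Sum = 80

80


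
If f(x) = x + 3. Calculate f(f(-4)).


2


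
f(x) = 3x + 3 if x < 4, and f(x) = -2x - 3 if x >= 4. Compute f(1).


1 satisfies x < 4
f(1) = 6

6


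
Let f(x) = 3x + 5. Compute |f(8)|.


f(8) = 29
|29| = 29

29


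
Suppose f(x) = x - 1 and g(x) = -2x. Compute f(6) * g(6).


f(6) = 5
g(6) = -12
Product = -60

-60


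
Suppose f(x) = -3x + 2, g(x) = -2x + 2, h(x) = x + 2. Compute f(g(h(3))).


h(3) = 5
g(5) = -8
f(-8) = 26

26


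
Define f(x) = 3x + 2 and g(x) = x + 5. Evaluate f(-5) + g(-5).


f(-5) = -13
g(-5) = 0
Sum = -13

-13


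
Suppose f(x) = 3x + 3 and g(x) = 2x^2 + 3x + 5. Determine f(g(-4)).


g(-4) = 25
f(25) = 78

78


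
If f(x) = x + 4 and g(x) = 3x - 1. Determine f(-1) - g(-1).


f(-1) = 3
g(-1) = -4
Difference = 7

7


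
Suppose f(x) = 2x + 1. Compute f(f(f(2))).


23


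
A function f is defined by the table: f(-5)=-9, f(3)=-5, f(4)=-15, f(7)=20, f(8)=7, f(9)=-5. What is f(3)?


Reading from the table at x = 3

-5


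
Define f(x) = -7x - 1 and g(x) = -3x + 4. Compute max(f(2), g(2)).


f(2) = -15
g(2) = -2
max = -2

-2


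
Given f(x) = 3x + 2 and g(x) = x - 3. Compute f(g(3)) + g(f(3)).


f(g(3)) = 2
g(f(3)) = 8
Sum = 10

10


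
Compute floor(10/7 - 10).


10/7 = 1.4286
1.4286 - 10 = -8.5714
floor(-8.5714) = -9

-9


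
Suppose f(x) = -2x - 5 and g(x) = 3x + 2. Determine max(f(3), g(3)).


f(3) = -11
g(3) = 11
max = 11

11


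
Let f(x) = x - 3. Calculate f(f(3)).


-3


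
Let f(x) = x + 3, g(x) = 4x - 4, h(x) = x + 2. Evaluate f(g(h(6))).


h(6) = 8
g(8) = 28
f(28) = 31

31


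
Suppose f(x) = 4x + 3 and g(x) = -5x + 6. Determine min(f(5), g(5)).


f(5) = 23
g(5) = -19
min = -19

-19


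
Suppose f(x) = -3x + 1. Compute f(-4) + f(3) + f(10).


f(-4) = 13
f(3) = -8
f(10) = -29
Sum = -24

-24


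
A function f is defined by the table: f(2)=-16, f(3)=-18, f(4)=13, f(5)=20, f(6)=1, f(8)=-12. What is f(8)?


Reading from the table at x = 8

-12


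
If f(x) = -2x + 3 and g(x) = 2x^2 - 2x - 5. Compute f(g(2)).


5


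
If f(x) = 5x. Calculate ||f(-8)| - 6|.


34


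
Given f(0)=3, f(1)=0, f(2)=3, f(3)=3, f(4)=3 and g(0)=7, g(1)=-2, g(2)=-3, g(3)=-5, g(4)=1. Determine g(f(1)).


f(1) = 0
g(0) = 7

7


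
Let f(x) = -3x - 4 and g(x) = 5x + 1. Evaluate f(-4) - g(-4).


f(-4) = 8
g(-4) = -19
Difference = 27

27


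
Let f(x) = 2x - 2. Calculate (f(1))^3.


0


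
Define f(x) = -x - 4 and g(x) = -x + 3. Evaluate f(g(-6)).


g(-6) = 9
f(9) = -13

-13


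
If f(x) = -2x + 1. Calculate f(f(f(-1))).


f(-1) = 3
f(3) = -5
f(-5) = 11

11


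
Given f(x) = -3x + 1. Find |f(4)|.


11


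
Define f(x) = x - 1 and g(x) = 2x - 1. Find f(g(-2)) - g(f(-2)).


f(g(-2)) = -6
g(f(-2)) = -7
Difference = 1

1


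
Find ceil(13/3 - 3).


13/3 = 4.3333
4.3333 - 3 = 1.3333
ceil(1.3333) = 2

2


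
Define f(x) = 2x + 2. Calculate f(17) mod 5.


f(17) = 36
36 mod 5 = 1

1


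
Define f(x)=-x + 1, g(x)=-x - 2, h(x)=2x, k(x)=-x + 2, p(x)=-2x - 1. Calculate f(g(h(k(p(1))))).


p(1) = -3
k(-3) = 5
h(5) = 10
g(10) = -12
f(-12) = 13

13


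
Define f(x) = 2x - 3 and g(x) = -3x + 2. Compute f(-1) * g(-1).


-25


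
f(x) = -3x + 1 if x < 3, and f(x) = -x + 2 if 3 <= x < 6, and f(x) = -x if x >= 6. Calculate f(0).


0 satisfies x < 3
f(0) = 1

1


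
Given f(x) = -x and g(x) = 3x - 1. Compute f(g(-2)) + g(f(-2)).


f(g(-2)) = 7
g(f(-2)) = 5
Sum = 12

12


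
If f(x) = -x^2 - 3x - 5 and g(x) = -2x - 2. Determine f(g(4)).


g(4) = -10
f(-10) = (-1)*(-10)^2 - 3*(-10) - 5 = -75

-75


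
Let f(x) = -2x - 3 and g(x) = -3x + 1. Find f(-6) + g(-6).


f(-6) = 9
g(-6) = 19
Sum = 28

28


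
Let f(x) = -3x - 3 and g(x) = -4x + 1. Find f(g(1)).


g(1) = -3
f(-3) = 6

6


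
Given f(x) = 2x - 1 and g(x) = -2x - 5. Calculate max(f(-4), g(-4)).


3


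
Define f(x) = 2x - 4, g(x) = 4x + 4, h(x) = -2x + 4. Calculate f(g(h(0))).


36


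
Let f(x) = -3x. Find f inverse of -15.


5


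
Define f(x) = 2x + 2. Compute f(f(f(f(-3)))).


f(-3) = -4
f(-4) = -6
f(-6) = -10
f(-10) = -18

-18


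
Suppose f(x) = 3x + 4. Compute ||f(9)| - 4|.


f(9) = 31
|31| = 31
|31 - 4| = 27

27


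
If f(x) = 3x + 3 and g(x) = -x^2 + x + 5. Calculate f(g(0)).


g(0) = 5
f(5) = 18

18


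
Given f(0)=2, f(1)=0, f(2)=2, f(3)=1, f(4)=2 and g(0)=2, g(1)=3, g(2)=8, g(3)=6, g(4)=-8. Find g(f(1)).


f(1) = 0
g(0) = 2

2


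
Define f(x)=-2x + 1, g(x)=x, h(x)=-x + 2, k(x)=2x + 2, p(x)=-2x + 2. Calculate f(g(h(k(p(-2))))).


p(-2) = 6
k(6) = 14
h(14) = -12
g(-12) = -12
f(-12) = 25

25


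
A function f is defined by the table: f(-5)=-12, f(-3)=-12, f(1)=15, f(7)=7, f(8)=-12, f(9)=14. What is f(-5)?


Reading from the table at x = -5

-12


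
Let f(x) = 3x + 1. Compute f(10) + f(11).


f(10) = 31
f(11) = 34
Sum = 65

65


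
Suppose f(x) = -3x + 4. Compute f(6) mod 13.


f(6) = -14
-14 mod 13 = 12

12


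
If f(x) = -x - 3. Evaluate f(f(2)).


f(2) = -5
f(-5) = 2

2


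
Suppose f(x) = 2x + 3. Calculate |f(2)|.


f(2) = 7
|7| = 7

7


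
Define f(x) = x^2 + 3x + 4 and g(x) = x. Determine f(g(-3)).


g(-3) = -3
f(-3) = 1*(-3)^2 + 3*(-3) + 4 = 4

4


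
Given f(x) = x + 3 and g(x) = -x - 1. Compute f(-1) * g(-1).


f(-1) = 2
g(-1) = 0
Product = 0

0


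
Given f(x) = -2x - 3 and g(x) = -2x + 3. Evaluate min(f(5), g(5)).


f(5) = -13
g(5) = -7
min = -13

-13


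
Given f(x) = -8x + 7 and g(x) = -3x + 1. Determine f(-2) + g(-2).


f(-2) = 23
g(-2) = 7
Sum = 30

30


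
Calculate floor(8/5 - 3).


8/5 = 1.6
1.6 - 3 = -1.4
floor(-1.4) = -2

-2


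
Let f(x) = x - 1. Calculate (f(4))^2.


9


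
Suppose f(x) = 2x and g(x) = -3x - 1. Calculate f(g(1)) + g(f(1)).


f(g(1)) = -8
g(f(1)) = -7
Sum = -15

-15


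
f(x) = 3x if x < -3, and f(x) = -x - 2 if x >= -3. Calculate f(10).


10 satisfies x >= -3
f(10) = -12

-12


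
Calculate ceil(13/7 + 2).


13/7 = 1.8571
1.8571 + 2 = 3.8571
ceil(3.8571) = 4

4


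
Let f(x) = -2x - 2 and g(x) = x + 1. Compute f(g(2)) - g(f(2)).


f(g(2)) = -8
g(f(2)) = -5
Difference = -3

-3


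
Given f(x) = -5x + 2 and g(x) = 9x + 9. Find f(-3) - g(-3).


f(-3) = 17
g(-3) = -18
Difference = 35

35


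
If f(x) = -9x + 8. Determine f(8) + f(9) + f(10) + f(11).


f(8) = -64
f(9) = -73
f(10) = -82
f(11) = -91
Sum = -310

-310


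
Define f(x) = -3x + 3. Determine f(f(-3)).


-33


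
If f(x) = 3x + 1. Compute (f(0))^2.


1


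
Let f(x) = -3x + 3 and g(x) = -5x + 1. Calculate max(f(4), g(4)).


f(4) = -9
g(4) = -19
max = -9

-9


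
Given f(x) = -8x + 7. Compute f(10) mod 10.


7


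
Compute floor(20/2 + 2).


20/2 = 10
10 + 2 = 12
floor(12) = 12

12


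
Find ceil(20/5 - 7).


-3


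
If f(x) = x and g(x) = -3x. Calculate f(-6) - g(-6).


f(-6) = -6
g(-6) = 18
Difference = -24

-24


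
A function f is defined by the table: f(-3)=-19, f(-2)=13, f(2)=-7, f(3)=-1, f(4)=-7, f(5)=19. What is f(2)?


Reading from the table at x = 2

-7


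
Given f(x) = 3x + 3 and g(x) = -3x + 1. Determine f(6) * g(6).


f(6) = 21
g(6) = -17
Product = -357

-357


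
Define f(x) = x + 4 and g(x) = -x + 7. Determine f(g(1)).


g(1) = 6
f(6) = 10

10


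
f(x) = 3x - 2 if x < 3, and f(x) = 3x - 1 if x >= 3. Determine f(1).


1


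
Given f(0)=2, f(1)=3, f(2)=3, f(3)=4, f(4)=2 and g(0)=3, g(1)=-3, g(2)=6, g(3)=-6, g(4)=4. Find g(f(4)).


f(4) = 2
g(2) = 6

6


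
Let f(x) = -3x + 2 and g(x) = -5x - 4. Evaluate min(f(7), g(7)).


f(7) = -19
g(7) = -39
min = -39

-39


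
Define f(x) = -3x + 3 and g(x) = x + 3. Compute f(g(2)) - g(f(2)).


f(g(2)) = -12
g(f(2)) = 0
Difference = -12

-12


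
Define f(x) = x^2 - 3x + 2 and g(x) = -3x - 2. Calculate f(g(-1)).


g(-1) = 1
f(1) = 1*(1)^2 - 3*(1) + 2 = 0

0


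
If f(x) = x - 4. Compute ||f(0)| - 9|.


f(0) = -4
|-4| = 4
|4 - 9| = 5

5


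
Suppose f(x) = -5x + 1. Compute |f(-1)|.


f(-1) = 6
|6| = 6

6


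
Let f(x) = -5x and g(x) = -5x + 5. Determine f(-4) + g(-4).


f(-4) = 20
g(-4) = 25
Sum = 45

45


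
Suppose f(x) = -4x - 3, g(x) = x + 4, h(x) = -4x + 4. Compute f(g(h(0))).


h(0) = 4
g(4) = 8
f(8) = -35

-35


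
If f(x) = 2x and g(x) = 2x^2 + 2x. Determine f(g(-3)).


g(-3) = 12
f(12) = 24

24


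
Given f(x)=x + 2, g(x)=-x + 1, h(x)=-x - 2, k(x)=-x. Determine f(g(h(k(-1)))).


k(-1) = 1
h(1) = -3
g(-3) = 4
f(4) = 6

6


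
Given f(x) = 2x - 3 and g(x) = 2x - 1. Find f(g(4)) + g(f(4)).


f(g(4)) = 11
g(f(4)) = 9
Sum = 20

20


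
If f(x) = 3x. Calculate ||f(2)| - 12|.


6


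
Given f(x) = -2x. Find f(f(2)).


8


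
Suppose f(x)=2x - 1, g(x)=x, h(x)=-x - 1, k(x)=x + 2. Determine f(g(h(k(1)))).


k(1) = 3
h(3) = -4
g(-4) = -4
f(-4) = -9

-9


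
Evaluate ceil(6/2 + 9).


6/2 = 3
3 + 9 = 12
ceil(12) = 12

12


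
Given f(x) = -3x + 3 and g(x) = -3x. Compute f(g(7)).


g(7) = -21
f(-21) = 66

66


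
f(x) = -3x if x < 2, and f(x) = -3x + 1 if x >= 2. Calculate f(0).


0 satisfies x < 2
f(0) = 0

0


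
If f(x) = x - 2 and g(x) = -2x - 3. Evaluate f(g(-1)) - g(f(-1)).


f(g(-1)) = -3
g(f(-1)) = 3
Difference = -6

-6


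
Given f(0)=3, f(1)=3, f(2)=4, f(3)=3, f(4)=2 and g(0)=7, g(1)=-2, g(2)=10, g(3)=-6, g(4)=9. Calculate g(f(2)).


9


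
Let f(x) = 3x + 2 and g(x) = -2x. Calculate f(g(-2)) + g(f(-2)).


22


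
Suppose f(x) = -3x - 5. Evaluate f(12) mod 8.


f(12) = -41
-41 mod 8 = 7

7


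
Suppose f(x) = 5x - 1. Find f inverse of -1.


Solve 5x - 1 = -1
x = (-1 + 1) / 5 = 0

0


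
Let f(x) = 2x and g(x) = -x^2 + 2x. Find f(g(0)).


g(0) = 0
f(0) = 0

0


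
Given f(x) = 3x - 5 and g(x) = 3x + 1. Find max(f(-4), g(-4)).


f(-4) = -17
g(-4) = -11
max = -11

-11


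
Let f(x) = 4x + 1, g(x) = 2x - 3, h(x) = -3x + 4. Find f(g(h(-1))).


h(-1) = 7
g(7) = 11
f(11) = 45

45


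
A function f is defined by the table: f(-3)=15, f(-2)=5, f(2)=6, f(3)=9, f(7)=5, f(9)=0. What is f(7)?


Reading from the table at x = 7

5


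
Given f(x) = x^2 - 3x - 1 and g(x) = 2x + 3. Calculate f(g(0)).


g(0) = 3
f(3) = 1*(3)^2 - 3*(3) - 1 = -1

-1


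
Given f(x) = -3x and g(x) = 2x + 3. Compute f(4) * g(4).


-132


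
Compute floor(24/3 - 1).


24/3 = 8
8 - 1 = 7
floor(7) = 7

7


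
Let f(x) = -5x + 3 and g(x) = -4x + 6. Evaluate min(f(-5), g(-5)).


f(-5) = 28
g(-5) = 26
min = 26

26


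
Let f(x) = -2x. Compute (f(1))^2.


f(1) = -2
(-2)^2 = 4

4


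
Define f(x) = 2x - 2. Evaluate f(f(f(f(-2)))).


f(-2) = -6
f(-6) = -14
f(-14) = -30
f(-30) = -62

-62


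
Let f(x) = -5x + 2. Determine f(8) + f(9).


-81


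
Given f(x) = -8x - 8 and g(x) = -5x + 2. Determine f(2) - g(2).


-16


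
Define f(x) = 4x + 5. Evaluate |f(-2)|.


3


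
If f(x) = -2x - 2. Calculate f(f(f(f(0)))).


f(0) = -2
f(-2) = 2
f(2) = -6
f(-6) = 10

10


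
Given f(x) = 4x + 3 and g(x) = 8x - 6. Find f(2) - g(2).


f(2) = 11
g(2) = 10
Difference = 1

1


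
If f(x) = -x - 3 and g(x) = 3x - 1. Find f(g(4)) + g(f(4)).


f(g(4)) = -14
g(f(4)) = -22
Sum = -36

-36


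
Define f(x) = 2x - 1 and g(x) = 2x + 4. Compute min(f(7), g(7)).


f(7) = 13
g(7) = 18
min = 13

13


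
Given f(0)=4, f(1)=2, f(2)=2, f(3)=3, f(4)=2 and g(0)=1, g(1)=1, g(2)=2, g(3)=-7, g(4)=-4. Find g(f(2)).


f(2) = 2
g(2) = 2

2


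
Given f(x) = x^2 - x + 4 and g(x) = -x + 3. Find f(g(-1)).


g(-1) = 4
f(4) = 1*(4)^2 - 1*(4) + 4 = 16

16


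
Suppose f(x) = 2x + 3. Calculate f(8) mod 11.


f(8) = 19
19 mod 11 = 8

8


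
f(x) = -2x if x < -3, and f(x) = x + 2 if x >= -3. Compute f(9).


9 satisfies x >= -3
f(9) = 11

11


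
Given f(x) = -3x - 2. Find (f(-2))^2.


f(-2) = 4
(4)^2 = 16

16


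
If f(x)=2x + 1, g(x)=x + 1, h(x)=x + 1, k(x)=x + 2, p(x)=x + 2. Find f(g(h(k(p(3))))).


p(3) = 5
k(5) = 7
h(7) = 8
g(8) = 9
f(9) = 19

19


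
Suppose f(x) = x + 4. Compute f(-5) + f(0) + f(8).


15


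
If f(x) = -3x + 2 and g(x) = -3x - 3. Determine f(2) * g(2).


f(2) = -4
g(2) = -9
Product = 36

36


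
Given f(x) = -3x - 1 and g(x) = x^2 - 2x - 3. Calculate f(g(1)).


g(1) = -4
f(-4) = 11

11


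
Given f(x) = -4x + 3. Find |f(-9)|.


f(-9) = 39
|39| = 39

39


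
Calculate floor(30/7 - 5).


30/7 = 4.2857
4.2857 - 5 = -0.7143
floor(-0.7143) = -1

-1


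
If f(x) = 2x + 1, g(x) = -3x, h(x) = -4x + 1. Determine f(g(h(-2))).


h(-2) = 9
g(9) = -27
f(-27) = -53

-53


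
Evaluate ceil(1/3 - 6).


1/3 = 0.3333
0.3333 - 6 = -5.6667
ceil(-5.6667) = -5

-5


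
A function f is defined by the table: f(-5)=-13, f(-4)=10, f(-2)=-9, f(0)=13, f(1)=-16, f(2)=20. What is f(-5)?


Reading from the table at x = -5

-13


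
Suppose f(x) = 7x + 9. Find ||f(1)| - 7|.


f(1) = 16
|16| = 16
|16 - 7| = 9

9


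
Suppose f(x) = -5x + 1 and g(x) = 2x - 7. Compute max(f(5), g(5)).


f(5) = -24
g(5) = 3
max = 3

3


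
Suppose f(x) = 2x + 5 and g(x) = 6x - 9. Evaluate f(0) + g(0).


f(0) = 5
g(0) = -9
Sum = -4

-4


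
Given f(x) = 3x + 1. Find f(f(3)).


f(3) = 10
f(10) = 31

31


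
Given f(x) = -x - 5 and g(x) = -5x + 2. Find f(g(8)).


g(8) = -38
f(-38) = 33

33


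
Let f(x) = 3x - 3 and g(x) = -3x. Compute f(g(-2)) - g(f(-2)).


f(g(-2)) = 15
g(f(-2)) = 27
Difference = -12

-12


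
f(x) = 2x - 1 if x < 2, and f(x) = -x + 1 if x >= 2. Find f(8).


8 satisfies x >= 2
f(8) = -7

-7


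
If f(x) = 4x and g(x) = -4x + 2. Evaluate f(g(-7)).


g(-7) = 30
f(30) = 120

120


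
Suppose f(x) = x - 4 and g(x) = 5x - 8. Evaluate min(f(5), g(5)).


f(5) = 1
g(5) = 17
min = 1

1


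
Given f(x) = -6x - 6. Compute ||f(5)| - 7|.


f(5) = -36
|-36| = 36
|36 - 7| = 29

29


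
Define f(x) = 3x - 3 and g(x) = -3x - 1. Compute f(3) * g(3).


f(3) = 6
g(3) = -10
Product = -60

-60


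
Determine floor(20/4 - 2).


20/4 = 5
5 - 2 = 3
floor(3) = 3

3


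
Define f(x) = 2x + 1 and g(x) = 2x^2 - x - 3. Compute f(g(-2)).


g(-2) = 7
f(7) = 15

15


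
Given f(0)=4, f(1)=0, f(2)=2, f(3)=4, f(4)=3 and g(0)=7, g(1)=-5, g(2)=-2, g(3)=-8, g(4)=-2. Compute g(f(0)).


f(0) = 4
g(4) = -2

-2


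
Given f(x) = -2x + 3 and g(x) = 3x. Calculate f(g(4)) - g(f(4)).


-6


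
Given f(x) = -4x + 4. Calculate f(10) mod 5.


f(10) = -36
-36 mod 5 = 4

4


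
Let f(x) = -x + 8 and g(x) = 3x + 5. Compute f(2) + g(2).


f(2) = 6
g(2) = 11
Sum = 17

17


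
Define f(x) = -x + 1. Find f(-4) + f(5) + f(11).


f(-4) = 5
f(5) = -4
f(11) = -10
Sum = -9

-9


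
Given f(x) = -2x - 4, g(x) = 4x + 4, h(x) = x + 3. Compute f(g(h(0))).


h(0) = 3
g(3) = 16
f(16) = -36

-36


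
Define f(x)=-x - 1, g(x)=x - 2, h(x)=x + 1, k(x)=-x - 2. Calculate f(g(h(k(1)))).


k(1) = -3
h(-3) = -2
g(-2) = -4
f(-4) = 3

3


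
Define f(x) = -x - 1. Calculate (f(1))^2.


f(1) = -2
(-2)^2 = 4

4


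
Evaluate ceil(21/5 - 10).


21/5 = 4.2
4.2 - 10 = -5.8
ceil(-5.8) = -5

-5


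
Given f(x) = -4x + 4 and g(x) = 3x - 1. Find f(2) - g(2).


f(2) = -4
g(2) = 5
Difference = -9

-9


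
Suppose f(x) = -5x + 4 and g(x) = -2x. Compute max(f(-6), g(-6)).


f(-6) = 34
g(-6) = 12
max = 34

34


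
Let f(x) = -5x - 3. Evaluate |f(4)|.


f(4) = -23
|-23| = 23

23


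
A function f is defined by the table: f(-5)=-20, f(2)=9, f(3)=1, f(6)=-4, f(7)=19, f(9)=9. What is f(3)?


1


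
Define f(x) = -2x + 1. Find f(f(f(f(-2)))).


-37


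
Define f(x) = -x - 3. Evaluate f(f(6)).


f(6) = -9
f(-9) = 6

6


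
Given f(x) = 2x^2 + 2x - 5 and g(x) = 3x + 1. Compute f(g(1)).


35


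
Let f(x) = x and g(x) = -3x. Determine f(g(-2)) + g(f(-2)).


f(g(-2)) = 6
g(f(-2)) = 6
Sum = 12

12


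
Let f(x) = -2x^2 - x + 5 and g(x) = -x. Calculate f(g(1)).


g(1) = -1
f(-1) = (-2)*(-1)^2 - 1*(-1) + 5 = 4

4


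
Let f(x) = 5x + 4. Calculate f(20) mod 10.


4


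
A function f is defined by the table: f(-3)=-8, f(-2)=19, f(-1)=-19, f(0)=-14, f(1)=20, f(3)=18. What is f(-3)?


Reading from the table at x = -3

-8


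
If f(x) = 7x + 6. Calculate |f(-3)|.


f(-3) = -15
|-15| = 15

15


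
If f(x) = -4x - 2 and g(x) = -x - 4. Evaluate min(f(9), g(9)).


f(9) = -38
g(9) = -13
min = -38

-38


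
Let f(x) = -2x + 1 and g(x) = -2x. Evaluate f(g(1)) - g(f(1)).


f(g(1)) = 5
g(f(1)) = 2
Difference = 3

3


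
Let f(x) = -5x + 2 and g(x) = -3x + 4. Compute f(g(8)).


102


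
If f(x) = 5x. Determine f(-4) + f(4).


f(-4) = -20
f(4) = 20
Sum = 0

0


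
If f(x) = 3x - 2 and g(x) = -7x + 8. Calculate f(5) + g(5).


f(5) = 13
g(5) = -27
Sum = -14

-14


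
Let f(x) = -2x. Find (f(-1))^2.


f(-1) = 2
(2)^2 = 4

4


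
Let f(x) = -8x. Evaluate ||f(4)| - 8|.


f(4) = -32
|-32| = 32
|32 - 8| = 24

24


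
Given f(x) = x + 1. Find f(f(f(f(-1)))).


f(-1) = 0
f(0) = 1
f(1) = 2
f(2) = 3

3


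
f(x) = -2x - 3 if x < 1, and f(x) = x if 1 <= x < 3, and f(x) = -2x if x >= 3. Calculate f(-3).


-3 satisfies x < 1
f(-3) = 3

3


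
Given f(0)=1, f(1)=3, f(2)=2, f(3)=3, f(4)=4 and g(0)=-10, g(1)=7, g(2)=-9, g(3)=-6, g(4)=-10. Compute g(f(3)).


-6


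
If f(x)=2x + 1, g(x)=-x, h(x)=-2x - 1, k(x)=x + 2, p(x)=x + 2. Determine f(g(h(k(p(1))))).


p(1) = 3
k(3) = 5
h(5) = -11
g(-11) = 11
f(11) = 23

23


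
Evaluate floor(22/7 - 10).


22/7 = 3.1429
3.1429 - 10 = -6.8571
floor(-6.8571) = -7

-7


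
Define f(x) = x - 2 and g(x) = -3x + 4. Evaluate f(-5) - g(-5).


f(-5) = -7
g(-5) = 19
Difference = -26

-26


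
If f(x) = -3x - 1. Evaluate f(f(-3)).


f(-3) = 8
f(8) = -25

-25


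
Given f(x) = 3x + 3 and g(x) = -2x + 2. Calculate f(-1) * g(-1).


f(-1) = 0
g(-1) = 4
Product = 0

0


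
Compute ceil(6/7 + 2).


6/7 = 0.8571
0.8571 + 2 = 2.8571
ceil(2.8571) = 3

3


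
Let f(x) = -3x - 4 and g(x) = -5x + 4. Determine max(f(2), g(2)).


f(2) = -10
g(2) = -6
max = -6

-6


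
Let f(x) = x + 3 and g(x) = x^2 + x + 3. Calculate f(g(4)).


g(4) = 23
f(23) = 26

26


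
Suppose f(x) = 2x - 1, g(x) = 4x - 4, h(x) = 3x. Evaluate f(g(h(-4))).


-105


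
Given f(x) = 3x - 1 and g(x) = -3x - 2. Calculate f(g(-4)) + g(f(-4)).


f(g(-4)) = 29
g(f(-4)) = 37
Sum = 66

66


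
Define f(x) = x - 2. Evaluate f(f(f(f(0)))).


f(0) = -2
f(-2) = -4
f(-4) = -6
f(-6) = -8

-8


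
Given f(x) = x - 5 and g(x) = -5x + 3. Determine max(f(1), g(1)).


-2


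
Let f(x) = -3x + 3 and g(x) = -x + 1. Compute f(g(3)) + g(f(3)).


f(g(3)) = 9
g(f(3)) = 7
Sum = 16

16


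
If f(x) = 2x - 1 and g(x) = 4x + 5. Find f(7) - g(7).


-20


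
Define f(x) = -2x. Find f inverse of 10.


Solve -2x = 10
x = (10) / (-2) = -5

-5


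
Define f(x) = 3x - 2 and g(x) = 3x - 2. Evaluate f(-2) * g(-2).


f(-2) = -8
g(-2) = -8
Product = 64

64


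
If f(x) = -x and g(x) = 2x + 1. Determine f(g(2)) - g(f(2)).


f(g(2)) = -5
g(f(2)) = -3
Difference = -2

-2


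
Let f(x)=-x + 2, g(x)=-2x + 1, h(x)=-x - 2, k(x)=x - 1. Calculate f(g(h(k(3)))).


k(3) = 2
h(2) = -4
g(-4) = 9
f(9) = -7

-7


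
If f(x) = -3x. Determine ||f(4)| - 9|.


f(4) = -12
|-12| = 12
|12 - 9| = 3

3


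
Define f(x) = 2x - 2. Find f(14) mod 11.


4


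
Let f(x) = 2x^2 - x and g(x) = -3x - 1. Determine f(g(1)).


g(1) = -4
f(-4) = 2*(-4)^2 - 1*(-4) = 36

36


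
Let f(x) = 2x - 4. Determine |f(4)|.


f(4) = 4
|4| = 4

4


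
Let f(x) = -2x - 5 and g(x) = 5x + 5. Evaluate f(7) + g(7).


f(7) = -19
g(7) = 40
Sum = 21

21


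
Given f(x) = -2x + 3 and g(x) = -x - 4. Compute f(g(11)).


33


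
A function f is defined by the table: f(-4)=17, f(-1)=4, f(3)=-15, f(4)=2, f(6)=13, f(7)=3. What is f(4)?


Reading from the table at x = 4

2


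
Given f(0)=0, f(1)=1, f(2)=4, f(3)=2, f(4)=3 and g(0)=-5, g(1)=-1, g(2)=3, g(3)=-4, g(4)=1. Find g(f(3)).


f(3) = 2
g(2) = 3

3


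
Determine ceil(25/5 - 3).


25/5 = 5
5 - 3 = 2
ceil(2) = 2

2


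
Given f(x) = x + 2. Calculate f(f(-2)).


2


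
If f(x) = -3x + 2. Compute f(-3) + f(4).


f(-3) = 11
f(4) = -10
Sum = 1

1


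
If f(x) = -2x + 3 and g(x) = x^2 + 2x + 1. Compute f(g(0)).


g(0) = 1
f(1) = 1

1


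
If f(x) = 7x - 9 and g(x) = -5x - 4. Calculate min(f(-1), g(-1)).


f(-1) = -16
g(-1) = 1
min = -16

-16


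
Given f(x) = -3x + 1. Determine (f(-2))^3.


f(-2) = 7
(7)^3 = 343

343


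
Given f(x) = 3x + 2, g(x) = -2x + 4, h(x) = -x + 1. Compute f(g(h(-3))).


h(-3) = 4
g(4) = -4
f(-4) = -10

-10


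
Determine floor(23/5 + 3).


23/5 = 4.6
4.6 + 3 = 7.6
floor(7.6) = 7

7


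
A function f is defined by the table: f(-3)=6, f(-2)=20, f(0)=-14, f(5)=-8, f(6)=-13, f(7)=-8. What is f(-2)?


20


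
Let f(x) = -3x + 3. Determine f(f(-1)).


f(-1) = 6
f(6) = -15

-15


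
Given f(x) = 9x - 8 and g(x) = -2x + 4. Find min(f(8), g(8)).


f(8) = 64
g(8) = -12
min = -12

-12


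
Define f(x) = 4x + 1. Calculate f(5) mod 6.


3


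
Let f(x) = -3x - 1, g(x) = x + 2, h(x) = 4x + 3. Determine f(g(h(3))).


h(3) = 15
g(15) = 17
f(17) = -52

-52


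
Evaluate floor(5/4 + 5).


5/4 = 1.25
1.25 + 5 = 6.25
floor(6.25) = 6

6


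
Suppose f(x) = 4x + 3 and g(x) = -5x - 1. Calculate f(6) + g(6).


f(6) = 27
g(6) = -31
Sum = -4

-4


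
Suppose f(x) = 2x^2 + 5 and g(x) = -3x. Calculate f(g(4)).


g(4) = -12
f(-12) = 2*(-12)^2 + 5 = 293

293


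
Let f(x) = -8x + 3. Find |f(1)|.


f(1) = -5
|-5| = 5

5


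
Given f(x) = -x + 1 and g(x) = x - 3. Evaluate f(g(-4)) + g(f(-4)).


f(g(-4)) = 8
g(f(-4)) = 2
Sum = 10

10


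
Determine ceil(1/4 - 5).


1/4 = 0.25
0.25 - 5 = -4.75
ceil(-4.75) = -4

-4


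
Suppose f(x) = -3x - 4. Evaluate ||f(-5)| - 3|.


f(-5) = 11
|11| = 11
|11 - 3| = 8

8


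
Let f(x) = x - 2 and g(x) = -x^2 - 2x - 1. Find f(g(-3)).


g(-3) = -4
f(-4) = -6

-6


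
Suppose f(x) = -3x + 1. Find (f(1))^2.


f(1) = -2
(-2)^2 = 4

4


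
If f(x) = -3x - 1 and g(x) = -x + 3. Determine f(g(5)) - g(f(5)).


-14
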